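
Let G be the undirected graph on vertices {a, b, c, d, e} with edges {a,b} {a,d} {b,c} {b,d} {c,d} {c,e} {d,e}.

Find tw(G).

A width-2 tree decomposition is:
Bags: B1 = {c, d, e}  B2 = {b, c, d}  B3 = {a, b, d}
Tree: B1–B2, B2–B3
Every bag has size at most 3, so the width is 3 − 1 = 2 and tw(G) ≤ 2. Conversely, {c, d, e} is a clique of size 3, and the vertices of any clique must share a bag in every tree decomposition; so some bag has ≥ 3 vertices and tw(G) ≥ 2. The upper and lower bounds meet at 2, so that is the treewidth.

2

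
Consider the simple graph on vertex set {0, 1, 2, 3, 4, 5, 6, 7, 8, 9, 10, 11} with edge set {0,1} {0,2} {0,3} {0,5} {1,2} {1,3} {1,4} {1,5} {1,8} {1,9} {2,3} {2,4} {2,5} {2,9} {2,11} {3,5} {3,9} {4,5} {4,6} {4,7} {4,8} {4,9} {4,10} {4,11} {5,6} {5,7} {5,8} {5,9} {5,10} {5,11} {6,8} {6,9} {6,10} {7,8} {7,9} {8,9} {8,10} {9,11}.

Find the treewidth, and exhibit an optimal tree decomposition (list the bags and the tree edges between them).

Each bag holds 5 vertices, so the decomposition has width 4, which upper-bounds the treewidth. On the other hand G contains the 5-clique {0, 1, 2, 3, 5}. A clique must lie in a single bag of any decomposition, so no decomposition can have width below 4. Therefore the treewidth is 4.

Treewidth 4.
One optimal decomposition is:
Bags: B1 = {1, 2, 4, 5, 9}  B2 = {1, 2, 3, 5, 9}  B3 = {1, 4, 5, 8, 9}  B4 = {4, 5, 6, 8, 9}  B5 = {2, 4, 5, 9, 11}  B6 = {0, 1, 2, 3, 5}  B7 = {4, 5, 7, 8, 9}  B8 = {4, 5, 6, 8, 10}
Tree: B1–B2, B1–B3, B3–B4, B1–B5, B2–B6, B4–B7, B4–B8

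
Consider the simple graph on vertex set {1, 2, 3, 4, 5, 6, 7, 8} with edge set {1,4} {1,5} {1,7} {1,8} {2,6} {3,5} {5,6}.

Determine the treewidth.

1

A width-1 tree decomposition is:
Bags: B1 = {1, 5}  B2 = {1, 8}  B3 = {1, 7}  B4 = {1, 4}  B5 = {5, 6}  B6 = {3, 5}  B7 = {2, 6}
Tree: B1–B2, B2–B3, B1–B4, B1–B5, B5–B6, B5–B7
Each bag holds 2 vertices, so the decomposition has width 1, which upper-bounds the treewidth. Any graph with an edge has treewidth ≥ 1, and G has the edge 5–1. Combining the bounds, tw(G) = 1.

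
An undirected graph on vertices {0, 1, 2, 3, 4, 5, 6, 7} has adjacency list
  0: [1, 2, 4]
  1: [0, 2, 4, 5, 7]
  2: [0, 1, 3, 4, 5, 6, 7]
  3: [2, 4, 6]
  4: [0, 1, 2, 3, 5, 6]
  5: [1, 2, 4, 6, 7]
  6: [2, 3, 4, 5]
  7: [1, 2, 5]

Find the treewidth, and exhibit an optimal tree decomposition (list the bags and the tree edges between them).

Treewidth 3.
Bags: B1 = {2, 4, 5, 6}  B2 = {2, 3, 4, 6}  B3 = {1, 2, 4, 5}  B4 = {0, 1, 2, 4}  B5 = {1, 2, 5, 7}
Tree: B1–B2, B1–B3, B3–B4, B3–B5

Every bag has size at most 4, so the width is 4 − 1 = 3 and tw(G) ≤ 3. For the lower bound, the 4 vertices {0, 1, 2, 4} are pairwise adjacent, and any tree decomposition puts a clique entirely inside one bag — forcing width ≥ 3. Therefore the treewidth is 3.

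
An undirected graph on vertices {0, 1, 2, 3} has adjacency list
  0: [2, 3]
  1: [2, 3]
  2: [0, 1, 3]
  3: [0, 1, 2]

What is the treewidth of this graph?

A width-2 tree decomposition is:
Bags: B1 = {0, 2, 3}  B2 = {1, 2, 3}
Tree: B1–B2
The largest bag has 3 vertices, giving width 2; this decomposition certifies tw(G) ≤ 2. On the other hand G contains the 3-clique {0, 2, 3}. A clique must lie in a single bag of any decomposition, so no decomposition can have width below 2. Combining the bounds, tw(G) = 2.

2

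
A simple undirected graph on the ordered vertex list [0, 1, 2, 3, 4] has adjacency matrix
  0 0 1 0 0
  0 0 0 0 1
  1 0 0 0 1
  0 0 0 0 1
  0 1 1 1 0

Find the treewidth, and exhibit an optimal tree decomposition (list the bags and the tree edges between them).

The largest bag has 2 vertices, giving width 1; this decomposition certifies tw(G) ≤ 1. Any graph with an edge has treewidth ≥ 1, and G has the edge 4–2. Therefore the treewidth is 1.

Treewidth 1.
One such decomposition:
Bags: B1 = {2, 4}  B2 = {1, 4}  B3 = {0, 2}  B4 = {3, 4}
Tree: B1–B2, B1–B3, B1–B4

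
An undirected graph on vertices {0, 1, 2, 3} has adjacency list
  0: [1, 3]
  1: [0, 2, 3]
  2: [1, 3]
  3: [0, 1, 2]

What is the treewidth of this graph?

2

A width-2 tree decomposition is:
Bags: B1 = {1, 2, 3}  B2 = {0, 1, 3}
Tree: B1–B2
The largest bag has 3 vertices, giving width 2; this decomposition certifies tw(G) ≤ 2. On the other hand G contains the 3-clique {0, 1, 3}. A clique must lie in a single bag of any decomposition, so no decomposition can have width below 2. Hence tw(G) = 2 exactly.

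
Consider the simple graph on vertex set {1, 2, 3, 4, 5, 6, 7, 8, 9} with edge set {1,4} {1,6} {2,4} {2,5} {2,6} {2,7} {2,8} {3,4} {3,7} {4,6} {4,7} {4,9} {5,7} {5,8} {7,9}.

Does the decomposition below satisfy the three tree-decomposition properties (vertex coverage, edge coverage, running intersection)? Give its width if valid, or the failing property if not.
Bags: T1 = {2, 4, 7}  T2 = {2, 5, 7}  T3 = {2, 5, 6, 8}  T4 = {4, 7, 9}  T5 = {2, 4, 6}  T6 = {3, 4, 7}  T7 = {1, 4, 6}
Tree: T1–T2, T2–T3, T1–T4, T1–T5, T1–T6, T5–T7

No — bags containing vertex 6 are not connected in the tree.

A tree decomposition must satisfy three properties: every vertex lies in some bag; for every edge, both endpoints lie together in some bag; and for every vertex, the bags containing it form a connected subtree. Here bags containing vertex 6 are not connected in the tree, so the decomposition is invalid.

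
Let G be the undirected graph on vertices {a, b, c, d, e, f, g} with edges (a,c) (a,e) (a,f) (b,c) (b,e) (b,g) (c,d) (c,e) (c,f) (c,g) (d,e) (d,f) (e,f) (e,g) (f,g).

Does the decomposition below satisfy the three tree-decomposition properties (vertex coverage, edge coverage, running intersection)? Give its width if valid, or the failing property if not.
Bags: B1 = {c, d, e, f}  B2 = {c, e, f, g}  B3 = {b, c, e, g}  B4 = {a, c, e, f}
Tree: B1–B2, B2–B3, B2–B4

Yes; width 3.

Every vertex of G appears in some bag (union = {a, b, c, d, e, f, g}); every edge is covered by a bag; and for each vertex v the set of bags containing v is connected in the bag tree. The decomposition is therefore valid. The largest bag has 4 vertices, so the width is 3.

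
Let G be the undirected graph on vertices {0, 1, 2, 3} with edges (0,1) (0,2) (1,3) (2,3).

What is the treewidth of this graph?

A width-2 tree decomposition is:
Bags: B1 = {0, 1, 2}  B2 = {1, 2, 3}
Tree: B1–B2
Every bag has size at most 3, so the width is 3 − 1 = 2 and tw(G) ≤ 2. The edges 1–0–2–3–1 form a cycle, so G is not a tree and its treewidth is at least 2. Combining the bounds, tw(G) = 2.

2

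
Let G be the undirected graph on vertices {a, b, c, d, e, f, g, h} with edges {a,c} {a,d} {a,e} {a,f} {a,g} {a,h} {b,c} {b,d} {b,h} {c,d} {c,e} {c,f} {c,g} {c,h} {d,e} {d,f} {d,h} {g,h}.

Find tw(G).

A width-3 tree decomposition is:
Bags: B1 = {a, c, d, h}  B2 = {a, c, d, e}  B3 = {a, c, g, h}  B4 = {b, c, d, h}  B5 = {a, c, d, f}
Tree: B1–B2, B1–B3, B1–B4, B1–B5
Each bag holds 4 vertices, so the decomposition has width 3, which upper-bounds the treewidth. For the lower bound, the 4 vertices {a, c, d, e} are pairwise adjacent, and any tree decomposition puts a clique entirely inside one bag — forcing width ≥ 3. The upper and lower bounds meet at 3, so that is the treewidth.

3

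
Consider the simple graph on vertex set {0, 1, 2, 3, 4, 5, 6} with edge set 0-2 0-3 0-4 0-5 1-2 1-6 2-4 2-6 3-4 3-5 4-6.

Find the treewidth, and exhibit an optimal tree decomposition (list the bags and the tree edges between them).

The largest bag has 3 vertices, giving width 2; this decomposition certifies tw(G) ≤ 2. For the lower bound, the 3 vertices {0, 2, 4} are pairwise adjacent, and any tree decomposition puts a clique entirely inside one bag — forcing width ≥ 2. Therefore the treewidth is 2.

Treewidth 2.
One such decomposition:
Bags: B1 = {0, 3, 4}  B2 = {0, 2, 4}  B3 = {2, 4, 6}  B4 = {1, 2, 6}  B5 = {0, 3, 5}
Tree: B1–B2, B2–B3, B3–B4, B1–B5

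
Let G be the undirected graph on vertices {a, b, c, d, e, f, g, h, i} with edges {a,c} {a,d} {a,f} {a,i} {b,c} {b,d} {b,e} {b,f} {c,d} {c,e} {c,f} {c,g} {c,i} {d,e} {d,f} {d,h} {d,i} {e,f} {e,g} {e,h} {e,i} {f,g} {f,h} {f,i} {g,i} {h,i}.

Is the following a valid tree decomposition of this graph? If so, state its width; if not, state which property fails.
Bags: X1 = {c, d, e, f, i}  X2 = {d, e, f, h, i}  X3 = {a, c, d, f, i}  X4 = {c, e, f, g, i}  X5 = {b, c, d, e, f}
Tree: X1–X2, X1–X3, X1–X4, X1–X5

Vertex coverage: the bags together contain {a, b, c, d, e, f, g, h, i}, the full vertex set. Edge coverage: each edge of G has both endpoints in at least one bag. Running intersection: for every vertex, the bags containing it form a connected subtree. All three properties hold, so this is a valid tree decomposition of width max|bag| − 1 = 4, and hence tw(G) ≤ 4.

Yes; width 4.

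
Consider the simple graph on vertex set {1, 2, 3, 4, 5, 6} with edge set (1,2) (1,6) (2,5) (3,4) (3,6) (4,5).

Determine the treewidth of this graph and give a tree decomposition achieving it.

Every bag has size at most 3, so the width is 3 − 1 = 2 and tw(G) ≤ 2. For the lower bound, G contains the cycle 1–6–3–4–5–2–1, so G is not a forest; only forests have treewidth ≤ 1, hence tw(G) ≥ 2. Therefore the treewidth is 2.

Treewidth 2.
One optimal decomposition is:
Bags: B1 = {1, 3, 6}  B2 = {1, 3, 4}  B3 = {1, 4, 5}  B4 = {1, 2, 5}
Tree: B1–B2, B2–B3, B3–B4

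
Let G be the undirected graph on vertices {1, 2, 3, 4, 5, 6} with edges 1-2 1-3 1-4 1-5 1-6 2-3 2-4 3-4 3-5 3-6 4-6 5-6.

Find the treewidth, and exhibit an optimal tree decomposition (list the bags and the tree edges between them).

Every bag has size at most 4, so the width is 4 − 1 = 3 and tw(G) ≤ 3. Conversely, {1, 2, 3, 4} is a clique of size 4, and the vertices of any clique must share a bag in every tree decomposition; so some bag has ≥ 4 vertices and tw(G) ≥ 3. The upper and lower bounds meet at 3, so that is the treewidth.

Treewidth 3.
Bags: B1 = {1, 3, 4, 6}  B2 = {1, 2, 3, 4}  B3 = {1, 3, 5, 6}
Tree: B1–B2, B1–B3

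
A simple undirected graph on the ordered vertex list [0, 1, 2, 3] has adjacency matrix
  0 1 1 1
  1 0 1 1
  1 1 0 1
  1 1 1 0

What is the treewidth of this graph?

A width-3 tree decomposition is:
Bags: B1 = {0, 1, 2, 3}
Tree: (single bag)
With just one bag of size 4, the width is 4 − 1 = 3, so tw(G) ≤ 3. Conversely, {0, 1, 2, 3} is a clique of size 4, and the vertices of any clique must share a bag in every tree decomposition; so some bag has ≥ 4 vertices and tw(G) ≥ 3. Hence tw(G) = 3 exactly.

3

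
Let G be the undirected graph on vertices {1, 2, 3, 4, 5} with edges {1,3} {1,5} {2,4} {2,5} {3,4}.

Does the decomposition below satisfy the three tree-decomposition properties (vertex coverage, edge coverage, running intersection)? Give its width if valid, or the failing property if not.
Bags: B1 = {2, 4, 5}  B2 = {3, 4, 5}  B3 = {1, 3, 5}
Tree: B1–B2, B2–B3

Checking the three conditions: (i) the bags cover all of {1, 2, 3, 4, 5}; (ii) for each edge, some bag contains both endpoints; (iii) the bags containing any fixed vertex form a subtree. All hold, so the decomposition is valid with width 3 − 1 = 2.

Yes; width 2.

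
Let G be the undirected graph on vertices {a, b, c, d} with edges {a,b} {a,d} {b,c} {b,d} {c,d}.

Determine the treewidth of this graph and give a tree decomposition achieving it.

Every bag has size at most 3, so the width is 3 − 1 = 2 and tw(G) ≤ 2. Conversely, {b, c, d} is a clique of size 3, and the vertices of any clique must share a bag in every tree decomposition; so some bag has ≥ 3 vertices and tw(G) ≥ 2. Combining the bounds, tw(G) = 2.

Treewidth 2.
One optimal decomposition is:
Bags: B1 = {b, c, d}  B2 = {a, b, d}
Tree: B1–B2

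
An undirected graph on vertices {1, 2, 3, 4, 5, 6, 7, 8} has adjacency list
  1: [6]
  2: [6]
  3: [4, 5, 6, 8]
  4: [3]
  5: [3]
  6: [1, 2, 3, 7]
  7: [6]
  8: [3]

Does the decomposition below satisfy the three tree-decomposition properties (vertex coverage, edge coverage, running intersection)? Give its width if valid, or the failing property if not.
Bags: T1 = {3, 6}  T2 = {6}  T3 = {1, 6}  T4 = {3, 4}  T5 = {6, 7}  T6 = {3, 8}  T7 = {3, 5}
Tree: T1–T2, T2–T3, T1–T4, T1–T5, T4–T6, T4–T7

A tree decomposition must satisfy three properties: every vertex lies in some bag; for every edge, both endpoints lie together in some bag; and for every vertex, the bags containing it form a connected subtree. Here vertex 2 appears in no bag, so the decomposition is invalid.

No — vertex 2 appears in no bag.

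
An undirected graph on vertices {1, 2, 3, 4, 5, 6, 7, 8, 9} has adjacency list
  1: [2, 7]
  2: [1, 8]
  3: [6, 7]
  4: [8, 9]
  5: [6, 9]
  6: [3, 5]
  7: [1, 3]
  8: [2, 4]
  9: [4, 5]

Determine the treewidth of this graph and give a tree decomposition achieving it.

The largest bag has 3 vertices, giving width 2; this decomposition certifies tw(G) ≤ 2. Since 9–5–6–3–7–1–2–8–4–9 is a cycle in G, G is not acyclic. Forests are exactly the graphs of treewidth ≤ 1, so tw(G) ≥ 2. The upper and lower bounds meet at 2, so that is the treewidth.

Treewidth 2.
Bags: B1 = {5, 6, 9}  B2 = {3, 6, 9}  B3 = {3, 7, 9}  B4 = {1, 7, 9}  B5 = {1, 2, 9}  B6 = {2, 8, 9}  B7 = {4, 8, 9}
Tree: B1–B2, B2–B3, B3–B4, B4–B5, B5–B6, B6–B7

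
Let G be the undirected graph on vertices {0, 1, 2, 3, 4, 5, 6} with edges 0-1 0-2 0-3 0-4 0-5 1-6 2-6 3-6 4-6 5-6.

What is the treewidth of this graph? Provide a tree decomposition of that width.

Treewidth 2.
One such decomposition:
Bags: B1 = {0, 3, 6}  B2 = {0, 5, 6}  B3 = {0, 4, 6}  B4 = {0, 1, 6}  B5 = {0, 2, 6}
Tree: B1–B2, B2–B3, B3–B4, B4–B5

Each bag holds 3 vertices, so the decomposition has width 2, which upper-bounds the treewidth. For the lower bound, G contains the cycle 6–3–0–5–6, so G is not a forest; only forests have treewidth ≤ 1, hence tw(G) ≥ 2. Therefore the treewidth is 2.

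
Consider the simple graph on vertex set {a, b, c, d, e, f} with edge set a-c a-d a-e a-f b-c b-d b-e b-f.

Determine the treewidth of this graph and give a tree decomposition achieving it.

The largest bag has 3 vertices, giving width 2; this decomposition certifies tw(G) ≤ 2. Since b–d–a–c–b is a cycle in G, G is not acyclic. Forests are exactly the graphs of treewidth ≤ 1, so tw(G) ≥ 2. The upper and lower bounds meet at 2, so that is the treewidth.

Treewidth 2.
Bags: B1 = {a, b, d}  B2 = {a, b, c}  B3 = {a, b, f}  B4 = {a, b, e}
Tree: B1–B2, B2–B3, B3–B4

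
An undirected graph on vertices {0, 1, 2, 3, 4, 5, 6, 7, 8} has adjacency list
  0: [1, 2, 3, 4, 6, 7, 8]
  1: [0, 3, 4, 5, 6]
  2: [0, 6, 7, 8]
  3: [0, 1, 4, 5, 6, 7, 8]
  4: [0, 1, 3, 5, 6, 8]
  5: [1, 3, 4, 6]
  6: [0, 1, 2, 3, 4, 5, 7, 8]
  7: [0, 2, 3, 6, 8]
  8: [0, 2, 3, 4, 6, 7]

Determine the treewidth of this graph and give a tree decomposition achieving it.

Treewidth 4.
Bags: B1 = {0, 1, 3, 4, 6}  B2 = {1, 3, 4, 5, 6}  B3 = {0, 3, 4, 6, 8}  B4 = {0, 3, 6, 7, 8}  B5 = {0, 2, 6, 7, 8}
Tree: B1–B2, B1–B3, B3–B4, B4–B5

The largest bag has 5 vertices, giving width 4; this decomposition certifies tw(G) ≤ 4. Conversely, {0, 2, 6, 7, 8} is a clique of size 5, and the vertices of any clique must share a bag in every tree decomposition; so some bag has ≥ 5 vertices and tw(G) ≥ 4. Combining the bounds, tw(G) = 4.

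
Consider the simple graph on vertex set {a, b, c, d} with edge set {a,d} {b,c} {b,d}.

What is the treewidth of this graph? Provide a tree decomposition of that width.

The largest bag has 2 vertices, giving width 1; this decomposition certifies tw(G) ≤ 1. Since G has at least one edge (e.g. c–b), it is not an edgeless graph, so tw(G) ≥ 1. Hence tw(G) = 1 exactly.

Treewidth 1.
Bags: B1 = {b, c}  B2 = {b, d}  B3 = {a, d}
Tree: B1–B2, B2–B3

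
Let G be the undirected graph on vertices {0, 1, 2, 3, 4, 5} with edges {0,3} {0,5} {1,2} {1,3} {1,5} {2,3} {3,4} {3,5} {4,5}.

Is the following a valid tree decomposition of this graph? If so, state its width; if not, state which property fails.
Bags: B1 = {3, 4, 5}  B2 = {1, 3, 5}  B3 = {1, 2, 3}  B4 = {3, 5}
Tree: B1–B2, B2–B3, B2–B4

A tree decomposition must satisfy three properties: every vertex lies in some bag; for every edge, both endpoints lie together in some bag; and for every vertex, the bags containing it form a connected subtree. Here vertex 0 appears in no bag, so the decomposition is invalid.

No — vertex 0 appears in no bag.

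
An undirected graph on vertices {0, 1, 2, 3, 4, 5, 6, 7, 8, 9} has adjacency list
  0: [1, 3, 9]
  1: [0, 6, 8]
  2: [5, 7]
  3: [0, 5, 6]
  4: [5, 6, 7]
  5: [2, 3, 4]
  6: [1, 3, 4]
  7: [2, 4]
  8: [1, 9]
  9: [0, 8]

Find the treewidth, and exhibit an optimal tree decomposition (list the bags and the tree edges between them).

Treewidth 2.
One optimal decomposition is:
Bags: B1 = {2, 5, 7}  B2 = {4, 5, 7}  B3 = {3, 4, 5}  B4 = {3, 4, 6}  B5 = {0, 3, 6}  B6 = {0, 1, 6}  B7 = {0, 1, 9}  B8 = {1, 8, 9}
Tree: B1–B2, B2–B3, B3–B4, B4–B5, B5–B6, B6–B7, B7–B8

Every bag has size at most 3, so the width is 3 − 1 = 2 and tw(G) ≤ 2. The edges 2–7–4–5–2 form a cycle, so G is not a tree and its treewidth is at least 2. The upper and lower bounds meet at 2, so that is the treewidth.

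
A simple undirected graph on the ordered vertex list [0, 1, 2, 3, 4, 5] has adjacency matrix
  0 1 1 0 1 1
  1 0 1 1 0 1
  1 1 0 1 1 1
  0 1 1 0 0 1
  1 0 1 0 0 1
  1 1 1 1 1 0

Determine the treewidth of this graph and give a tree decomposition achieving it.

Treewidth 3.
One such decomposition:
Bags: B1 = {0, 1, 2, 5}  B2 = {1, 2, 3, 5}  B3 = {0, 2, 4, 5}
Tree: B1–B2, B1–B3

Every bag has size at most 4, so the width is 4 − 1 = 3 and tw(G) ≤ 3. For the lower bound, the 4 vertices {0, 1, 2, 5} are pairwise adjacent, and any tree decomposition puts a clique entirely inside one bag — forcing width ≥ 3. The upper and lower bounds meet at 3, so that is the treewidth.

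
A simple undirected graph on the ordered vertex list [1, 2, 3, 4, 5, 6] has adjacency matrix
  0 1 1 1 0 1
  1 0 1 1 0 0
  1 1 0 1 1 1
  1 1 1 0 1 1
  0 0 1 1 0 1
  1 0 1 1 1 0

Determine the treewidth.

A width-3 tree decomposition is:
Bags: B1 = {1, 3, 4, 6}  B2 = {3, 4, 5, 6}  B3 = {1, 2, 3, 4}
Tree: B1–B2, B1–B3
The largest bag has 4 vertices, giving width 3; this decomposition certifies tw(G) ≤ 3. Conversely, {1, 2, 3, 4} is a clique of size 4, and the vertices of any clique must share a bag in every tree decomposition; so some bag has ≥ 4 vertices and tw(G) ≥ 3. Therefore the treewidth is 3.

3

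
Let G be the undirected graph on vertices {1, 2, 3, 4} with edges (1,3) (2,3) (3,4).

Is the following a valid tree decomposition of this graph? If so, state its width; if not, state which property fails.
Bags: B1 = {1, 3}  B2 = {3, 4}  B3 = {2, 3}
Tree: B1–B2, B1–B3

Every vertex of G appears in some bag (union = {1, 2, 3, 4}); every edge is covered by a bag; and for each vertex v the set of bags containing v is connected in the bag tree. The decomposition is therefore valid. The largest bag has 2 vertices, so the width is 1.

Yes; width 1.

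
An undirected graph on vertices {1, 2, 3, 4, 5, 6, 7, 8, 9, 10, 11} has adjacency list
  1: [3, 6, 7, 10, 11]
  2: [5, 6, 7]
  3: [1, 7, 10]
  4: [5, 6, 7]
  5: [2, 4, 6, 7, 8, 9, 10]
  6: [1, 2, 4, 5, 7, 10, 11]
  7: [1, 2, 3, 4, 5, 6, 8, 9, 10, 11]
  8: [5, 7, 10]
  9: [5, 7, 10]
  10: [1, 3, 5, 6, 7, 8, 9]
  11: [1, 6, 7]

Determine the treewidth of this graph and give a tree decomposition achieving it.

Every bag has size at most 4, so the width is 4 − 1 = 3 and tw(G) ≤ 3. For the lower bound, the 4 vertices {1, 6, 7, 11} are pairwise adjacent, and any tree decomposition puts a clique entirely inside one bag — forcing width ≥ 3. The upper and lower bounds meet at 3, so that is the treewidth.

Treewidth 3.
Bags: B1 = {2, 5, 6, 7}  B2 = {5, 6, 7, 10}  B3 = {1, 6, 7, 10}  B4 = {4, 5, 6, 7}  B5 = {5, 7, 9, 10}  B6 = {1, 3, 7, 10}  B7 = {5, 7, 8, 10}  B8 = {1, 6, 7, 11}
Tree: B1–B2, B2–B3, B1–B4, B2–B5, B3–B6, B2–B7, B3–B8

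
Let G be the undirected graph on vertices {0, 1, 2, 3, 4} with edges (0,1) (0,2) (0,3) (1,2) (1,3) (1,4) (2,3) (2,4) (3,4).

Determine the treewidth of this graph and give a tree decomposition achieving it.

Treewidth 3.
One such decomposition:
Bags: B1 = {0, 1, 2, 3}  B2 = {1, 2, 3, 4}
Tree: B1–B2

The largest bag has 4 vertices, giving width 3; this decomposition certifies tw(G) ≤ 3. On the other hand G contains the 4-clique {0, 1, 2, 3}. A clique must lie in a single bag of any decomposition, so no decomposition can have width below 3. Therefore the treewidth is 3.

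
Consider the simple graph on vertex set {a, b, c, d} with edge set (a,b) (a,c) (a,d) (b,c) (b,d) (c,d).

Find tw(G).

3

A width-3 tree decomposition is:
Bags: B1 = {a, b, c, d}
Tree: (single bag)
A single bag containing all 4 vertices is trivially a valid decomposition of width 3. For the lower bound, the 4 vertices {a, b, c, d} are pairwise adjacent, and any tree decomposition puts a clique entirely inside one bag — forcing width ≥ 3. Therefore the treewidth is 3.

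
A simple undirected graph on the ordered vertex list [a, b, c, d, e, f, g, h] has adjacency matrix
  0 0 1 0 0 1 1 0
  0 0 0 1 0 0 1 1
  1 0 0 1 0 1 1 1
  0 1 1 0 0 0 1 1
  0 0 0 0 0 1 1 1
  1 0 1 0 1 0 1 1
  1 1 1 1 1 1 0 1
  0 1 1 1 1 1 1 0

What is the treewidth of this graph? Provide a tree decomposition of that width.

Each bag holds 4 vertices, so the decomposition has width 3, which upper-bounds the treewidth. On the other hand G contains the 4-clique {c, d, g, h}. A clique must lie in a single bag of any decomposition, so no decomposition can have width below 3. Combining the bounds, tw(G) = 3.

Treewidth 3.
Bags: B1 = {b, d, g, h}  B2 = {c, d, g, h}  B3 = {c, f, g, h}  B4 = {e, f, g, h}  B5 = {a, c, f, g}
Tree: B1–B2, B2–B3, B3–B4, B3–B5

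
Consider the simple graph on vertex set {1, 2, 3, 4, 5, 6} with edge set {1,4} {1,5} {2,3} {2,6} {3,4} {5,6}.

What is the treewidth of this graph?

2

A width-2 tree decomposition is:
Bags: B1 = {2, 5, 6}  B2 = {1, 2, 5}  B3 = {1, 2, 4}  B4 = {2, 3, 4}
Tree: B1–B2, B2–B3, B3–B4
Each bag holds 3 vertices, so the decomposition has width 2, which upper-bounds the treewidth. The edges 2–6–5–1–4–3–2 form a cycle, so G is not a tree and its treewidth is at least 2. Combining the bounds, tw(G) = 2.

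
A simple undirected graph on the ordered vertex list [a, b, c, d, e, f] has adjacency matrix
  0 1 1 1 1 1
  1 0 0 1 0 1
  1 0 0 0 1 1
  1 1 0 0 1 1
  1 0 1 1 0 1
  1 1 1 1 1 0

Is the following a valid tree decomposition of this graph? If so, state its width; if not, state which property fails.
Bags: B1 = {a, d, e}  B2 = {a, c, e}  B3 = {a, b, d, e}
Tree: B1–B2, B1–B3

No — vertex f appears in no bag.

A tree decomposition must satisfy three properties: every vertex lies in some bag; for every edge, both endpoints lie together in some bag; and for every vertex, the bags containing it form a connected subtree. Here vertex f appears in no bag, so the decomposition is invalid.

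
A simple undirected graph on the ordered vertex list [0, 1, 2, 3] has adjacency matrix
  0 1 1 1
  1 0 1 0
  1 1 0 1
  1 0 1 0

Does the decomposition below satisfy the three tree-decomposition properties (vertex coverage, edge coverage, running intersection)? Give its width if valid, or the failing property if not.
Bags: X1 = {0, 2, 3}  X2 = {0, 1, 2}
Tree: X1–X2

Every vertex of G appears in some bag (union = {0, 1, 2, 3}); every edge is covered by a bag; and for each vertex v the set of bags containing v is connected in the bag tree. The decomposition is therefore valid. The largest bag has 3 vertices, so the width is 2.

Yes; width 2.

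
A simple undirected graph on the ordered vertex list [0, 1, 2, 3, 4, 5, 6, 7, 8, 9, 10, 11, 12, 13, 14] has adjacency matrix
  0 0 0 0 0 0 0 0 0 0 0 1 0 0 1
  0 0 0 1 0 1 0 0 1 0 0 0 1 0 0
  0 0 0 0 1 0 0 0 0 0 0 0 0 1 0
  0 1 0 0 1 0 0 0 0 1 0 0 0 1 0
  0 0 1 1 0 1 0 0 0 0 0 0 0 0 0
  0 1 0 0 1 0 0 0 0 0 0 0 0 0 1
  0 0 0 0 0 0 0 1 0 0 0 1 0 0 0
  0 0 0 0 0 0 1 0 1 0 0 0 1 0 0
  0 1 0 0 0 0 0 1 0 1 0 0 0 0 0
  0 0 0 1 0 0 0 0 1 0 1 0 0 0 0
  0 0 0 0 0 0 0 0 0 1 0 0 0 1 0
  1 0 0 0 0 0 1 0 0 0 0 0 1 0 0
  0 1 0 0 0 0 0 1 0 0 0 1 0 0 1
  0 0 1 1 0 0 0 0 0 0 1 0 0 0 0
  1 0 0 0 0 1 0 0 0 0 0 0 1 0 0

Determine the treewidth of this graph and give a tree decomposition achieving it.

The largest bag has 4 vertices, giving width 3; this decomposition certifies tw(G) ≤ 3. For the lower bound: the 4 vertex sets {2,10,13}, {9}, {3}, {1,4,5,8} are disjoint, each induces a connected subgraph, and every pair is joined by at least one edge of G. Contracting each set to a single vertex therefore yields K_{4} as a minor, and since treewidth is minor-monotone, tw(G) ≥ tw(K_{4}) = 3. The upper and lower bounds meet at 3, so that is the treewidth.

Treewidth 3.
Bags: B1 = {2, 9, 10, 13}  B2 = {2, 3, 9, 13}  B3 = {2, 3, 4, 9}  B4 = {3, 4, 8, 9}  B5 = {1, 3, 4, 8}  B6 = {1, 4, 5, 8}  B7 = {1, 5, 7, 8}  B8 = {1, 5, 7, 12}  B9 = {5, 7, 12, 14}  B10 = {6, 7, 12, 14}  B11 = {6, 11, 12, 14}  B12 = {0, 6, 11, 14}
Tree: B1–B2, B2–B3, B3–B4, B4–B5, B5–B6, B6–B7, B7–B8, B8–B9, B9–B10, B10–B11, B11–B12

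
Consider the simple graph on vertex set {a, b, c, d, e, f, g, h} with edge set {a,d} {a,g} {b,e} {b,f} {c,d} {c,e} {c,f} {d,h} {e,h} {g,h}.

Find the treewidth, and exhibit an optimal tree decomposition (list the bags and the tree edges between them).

The largest bag has 3 vertices, giving width 2; this decomposition certifies tw(G) ≤ 2. For the lower bound, G contains the cycle a–g–h–d–a, so G is not a forest; only forests have treewidth ≤ 1, hence tw(G) ≥ 2. Hence tw(G) = 2 exactly.

Treewidth 2.
Bags: B1 = {a, d, g}  B2 = {d, g, h}  B3 = {c, d, h}  B4 = {c, e, h}  B5 = {c, e, f}  B6 = {b, e, f}
Tree: B1–B2, B2–B3, B3–B4, B4–B5, B5–B6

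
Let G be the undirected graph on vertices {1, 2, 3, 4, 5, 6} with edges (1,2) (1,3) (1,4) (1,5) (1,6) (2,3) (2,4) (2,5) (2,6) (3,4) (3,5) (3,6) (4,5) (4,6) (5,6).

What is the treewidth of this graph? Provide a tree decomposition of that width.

With just one bag of size 6, the width is 6 − 1 = 5, so tw(G) ≤ 5. On the other hand G contains the 6-clique {1, 2, 3, 4, 5, 6}. A clique must lie in a single bag of any decomposition, so no decomposition can have width below 5. Combining the bounds, tw(G) = 5.

Treewidth 5.
Bags: B1 = {1, 2, 3, 4, 5, 6}
Tree: (single bag)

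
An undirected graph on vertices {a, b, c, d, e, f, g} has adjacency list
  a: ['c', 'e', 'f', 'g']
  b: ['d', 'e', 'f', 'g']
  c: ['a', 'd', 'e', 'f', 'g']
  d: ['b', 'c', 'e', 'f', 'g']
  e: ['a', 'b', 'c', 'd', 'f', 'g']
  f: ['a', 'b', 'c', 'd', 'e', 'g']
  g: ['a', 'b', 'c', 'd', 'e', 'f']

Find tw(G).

A width-4 tree decomposition is:
Bags: B1 = {b, d, e, f, g}  B2 = {c, d, e, f, g}  B3 = {a, c, e, f, g}
Tree: B1–B2, B2–B3
Each bag holds 5 vertices, so the decomposition has width 4, which upper-bounds the treewidth. On the other hand G contains the 5-clique {c, d, e, f, g}. A clique must lie in a single bag of any decomposition, so no decomposition can have width below 4. Combining the bounds, tw(G) = 4.

4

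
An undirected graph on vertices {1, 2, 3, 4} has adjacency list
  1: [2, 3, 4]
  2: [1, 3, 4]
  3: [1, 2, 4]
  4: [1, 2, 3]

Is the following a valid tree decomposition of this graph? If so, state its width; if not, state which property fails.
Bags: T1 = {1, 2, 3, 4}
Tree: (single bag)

Every vertex of G appears in some bag (union = {1, 2, 3, 4}); every edge is covered by a bag; and for each vertex v the set of bags containing v is connected in the bag tree. The decomposition is therefore valid. The largest bag has 4 vertices, so the width is 3.

Yes; width 3.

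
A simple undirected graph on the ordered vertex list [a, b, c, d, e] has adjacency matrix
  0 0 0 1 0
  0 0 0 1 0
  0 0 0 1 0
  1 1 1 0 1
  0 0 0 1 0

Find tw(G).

1

A width-1 tree decomposition is:
Bags: B1 = {c, d}  B2 = {d, e}  B3 = {a, d}  B4 = {b, d}
Tree: B1–B2, B1–B3, B2–B4
Each bag holds 2 vertices, so the decomposition has width 1, which upper-bounds the treewidth. Any graph with an edge has treewidth ≥ 1, and G has the edge d–c. Therefore the treewidth is 1.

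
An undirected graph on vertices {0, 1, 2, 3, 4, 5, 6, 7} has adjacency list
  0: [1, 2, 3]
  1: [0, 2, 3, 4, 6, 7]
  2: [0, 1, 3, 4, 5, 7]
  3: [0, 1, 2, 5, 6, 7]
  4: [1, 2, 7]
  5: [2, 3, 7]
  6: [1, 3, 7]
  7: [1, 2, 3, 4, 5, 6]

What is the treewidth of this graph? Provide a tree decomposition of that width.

Treewidth 3.
Bags: B1 = {1, 2, 3, 7}  B2 = {1, 2, 4, 7}  B3 = {1, 3, 6, 7}  B4 = {0, 1, 2, 3}  B5 = {2, 3, 5, 7}
Tree: B1–B2, B1–B3, B1–B4, B1–B5

The largest bag has 4 vertices, giving width 3; this decomposition certifies tw(G) ≤ 3. Conversely, {0, 1, 2, 3} is a clique of size 4, and the vertices of any clique must share a bag in every tree decomposition; so some bag has ≥ 4 vertices and tw(G) ≥ 3. Combining the bounds, tw(G) = 3.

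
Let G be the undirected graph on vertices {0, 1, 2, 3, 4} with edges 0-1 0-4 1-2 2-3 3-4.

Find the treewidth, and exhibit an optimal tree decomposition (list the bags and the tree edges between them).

Treewidth 2.
One optimal decomposition is:
Bags: B1 = {0, 3, 4}  B2 = {0, 1, 3}  B3 = {1, 2, 3}
Tree: B1–B2, B2–B3

Each bag holds 3 vertices, so the decomposition has width 2, which upper-bounds the treewidth. The edges 3–4–0–1–2–3 form a cycle, so G is not a tree and its treewidth is at least 2. Combining the bounds, tw(G) = 2.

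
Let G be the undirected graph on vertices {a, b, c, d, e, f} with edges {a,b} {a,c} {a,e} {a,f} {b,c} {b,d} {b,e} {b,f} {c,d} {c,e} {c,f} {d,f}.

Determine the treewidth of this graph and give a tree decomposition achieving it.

Treewidth 3.
Bags: B1 = {a, b, c, f}  B2 = {a, b, c, e}  B3 = {b, c, d, f}
Tree: B1–B2, B1–B3

Each bag holds 4 vertices, so the decomposition has width 3, which upper-bounds the treewidth. Conversely, {a, b, c, e} is a clique of size 4, and the vertices of any clique must share a bag in every tree decomposition; so some bag has ≥ 4 vertices and tw(G) ≥ 3. The upper and lower bounds meet at 3, so that is the treewidth.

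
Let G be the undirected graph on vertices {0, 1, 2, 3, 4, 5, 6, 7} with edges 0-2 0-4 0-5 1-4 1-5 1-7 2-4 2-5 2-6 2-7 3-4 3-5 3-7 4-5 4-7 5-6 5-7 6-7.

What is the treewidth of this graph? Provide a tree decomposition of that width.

Treewidth 3.
Bags: B1 = {1, 4, 5, 7}  B2 = {3, 4, 5, 7}  B3 = {2, 4, 5, 7}  B4 = {2, 5, 6, 7}  B5 = {0, 2, 4, 5}
Tree: B1–B2, B1–B3, B3–B4, B3–B5

Every bag has size at most 4, so the width is 4 − 1 = 3 and tw(G) ≤ 3. For the lower bound, the 4 vertices {0, 2, 4, 5} are pairwise adjacent, and any tree decomposition puts a clique entirely inside one bag — forcing width ≥ 3. Combining the bounds, tw(G) = 3.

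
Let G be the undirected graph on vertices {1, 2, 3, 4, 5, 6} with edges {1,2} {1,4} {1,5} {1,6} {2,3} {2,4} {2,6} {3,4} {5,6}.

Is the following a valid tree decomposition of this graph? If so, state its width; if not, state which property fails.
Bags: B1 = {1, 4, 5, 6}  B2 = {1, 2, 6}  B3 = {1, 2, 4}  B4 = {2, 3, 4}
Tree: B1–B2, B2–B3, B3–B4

A tree decomposition must satisfy three properties: every vertex lies in some bag; for every edge, both endpoints lie together in some bag; and for every vertex, the bags containing it form a connected subtree. Here bags containing vertex 4 are not connected in the tree, so the decomposition is invalid.

No — bags containing vertex 4 are not connected in the tree.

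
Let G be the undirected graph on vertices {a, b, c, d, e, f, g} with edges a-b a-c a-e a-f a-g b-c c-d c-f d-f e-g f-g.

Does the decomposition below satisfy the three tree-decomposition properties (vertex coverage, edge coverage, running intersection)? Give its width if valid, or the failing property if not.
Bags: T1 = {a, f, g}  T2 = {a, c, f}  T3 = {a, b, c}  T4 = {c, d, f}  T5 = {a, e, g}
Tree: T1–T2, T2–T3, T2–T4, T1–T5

Every vertex of G appears in some bag (union = {a, b, c, d, e, f, g}); every edge is covered by a bag; and for each vertex v the set of bags containing v is connected in the bag tree. The decomposition is therefore valid. The largest bag has 3 vertices, so the width is 2.

Yes; width 2.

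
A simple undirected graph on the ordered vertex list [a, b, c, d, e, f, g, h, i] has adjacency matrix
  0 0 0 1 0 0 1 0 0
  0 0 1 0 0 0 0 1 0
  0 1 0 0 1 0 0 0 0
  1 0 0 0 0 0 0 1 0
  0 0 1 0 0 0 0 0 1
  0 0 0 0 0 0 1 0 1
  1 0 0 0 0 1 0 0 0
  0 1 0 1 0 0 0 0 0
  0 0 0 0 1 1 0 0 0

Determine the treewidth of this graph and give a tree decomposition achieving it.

Treewidth 2.
One such decomposition:
Bags: B1 = {a, d, g}  B2 = {d, f, g}  B3 = {d, f, i}  B4 = {d, e, i}  B5 = {c, d, e}  B6 = {b, c, d}  B7 = {b, d, h}
Tree: B1–B2, B2–B3, B3–B4, B4–B5, B5–B6, B6–B7

The largest bag has 3 vertices, giving width 2; this decomposition certifies tw(G) ≤ 2. For the lower bound, G contains the cycle d–a–g–f–i–e–c–b–h–d, so G is not a forest; only forests have treewidth ≤ 1, hence tw(G) ≥ 2. Hence tw(G) = 2 exactly.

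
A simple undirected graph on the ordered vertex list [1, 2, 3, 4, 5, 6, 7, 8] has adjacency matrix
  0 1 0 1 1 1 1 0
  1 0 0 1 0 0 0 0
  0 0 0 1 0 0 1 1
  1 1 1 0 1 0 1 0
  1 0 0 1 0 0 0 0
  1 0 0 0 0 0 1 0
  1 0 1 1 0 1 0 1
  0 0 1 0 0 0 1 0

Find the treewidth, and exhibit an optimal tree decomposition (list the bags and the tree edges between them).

Every bag has size at most 3, so the width is 3 − 1 = 2 and tw(G) ≤ 2. On the other hand G contains the 3-clique {3, 7, 8}. A clique must lie in a single bag of any decomposition, so no decomposition can have width below 2. Therefore the treewidth is 2.

Treewidth 2.
One such decomposition:
Bags: B1 = {1, 2, 4}  B2 = {1, 4, 7}  B3 = {1, 6, 7}  B4 = {3, 4, 7}  B5 = {3, 7, 8}  B6 = {1, 4, 5}
Tree: B1–B2, B2–B3, B2–B4, B4–B5, B1–B6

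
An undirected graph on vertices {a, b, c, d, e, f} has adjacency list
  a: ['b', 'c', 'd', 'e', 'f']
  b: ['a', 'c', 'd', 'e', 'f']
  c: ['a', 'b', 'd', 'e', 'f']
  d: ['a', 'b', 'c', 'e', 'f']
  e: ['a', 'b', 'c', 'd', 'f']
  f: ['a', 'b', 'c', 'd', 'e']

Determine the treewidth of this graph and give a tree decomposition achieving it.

With just one bag of size 6, the width is 6 − 1 = 5, so tw(G) ≤ 5. Conversely, {a, b, c, d, e, f} is a clique of size 6, and the vertices of any clique must share a bag in every tree decomposition; so some bag has ≥ 6 vertices and tw(G) ≥ 5. Hence tw(G) = 5 exactly.

Treewidth 5.
One such decomposition:
Bags: B1 = {a, b, c, d, e, f}
Tree: (single bag)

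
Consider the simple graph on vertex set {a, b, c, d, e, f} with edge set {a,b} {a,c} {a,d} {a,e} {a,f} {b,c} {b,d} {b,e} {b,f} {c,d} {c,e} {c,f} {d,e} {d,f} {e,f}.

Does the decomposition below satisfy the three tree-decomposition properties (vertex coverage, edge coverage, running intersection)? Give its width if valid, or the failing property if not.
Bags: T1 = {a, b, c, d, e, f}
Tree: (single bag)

Checking the three conditions: (i) the bags cover all of {a, b, c, d, e, f}; (ii) for each edge, some bag contains both endpoints; (iii) the bags containing any fixed vertex form a subtree. All hold, so the decomposition is valid with width 6 − 1 = 5.

Yes; width 5.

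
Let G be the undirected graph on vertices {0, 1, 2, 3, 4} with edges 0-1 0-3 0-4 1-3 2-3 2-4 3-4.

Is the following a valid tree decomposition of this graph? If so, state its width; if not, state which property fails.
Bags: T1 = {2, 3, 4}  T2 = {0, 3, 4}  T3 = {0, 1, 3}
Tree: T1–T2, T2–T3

Vertex coverage: the bags together contain {0, 1, 2, 3, 4}, the full vertex set. Edge coverage: each edge of G has both endpoints in at least one bag. Running intersection: for every vertex, the bags containing it form a connected subtree. All three properties hold, so this is a valid tree decomposition of width max|bag| − 1 = 2, and hence tw(G) ≤ 2.

Yes; width 2.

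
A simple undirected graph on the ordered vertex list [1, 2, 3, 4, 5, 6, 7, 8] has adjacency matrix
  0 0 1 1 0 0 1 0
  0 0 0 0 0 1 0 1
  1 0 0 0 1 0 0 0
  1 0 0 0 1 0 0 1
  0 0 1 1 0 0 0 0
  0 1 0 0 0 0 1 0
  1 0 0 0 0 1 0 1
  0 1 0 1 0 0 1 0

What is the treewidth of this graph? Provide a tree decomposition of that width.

Treewidth 2.
One such decomposition:
Bags: B1 = {2, 6, 7}  B2 = {2, 7, 8}  B3 = {1, 7, 8}  B4 = {1, 4, 8}  B5 = {1, 3, 4}  B6 = {3, 4, 5}
Tree: B1–B2, B2–B3, B3–B4, B4–B5, B5–B6

Every bag has size at most 3, so the width is 3 − 1 = 2 and tw(G) ≤ 2. Since 6–2–8–7–6 is a cycle in G, G is not acyclic. Forests are exactly the graphs of treewidth ≤ 1, so tw(G) ≥ 2. Combining the bounds, tw(G) = 2.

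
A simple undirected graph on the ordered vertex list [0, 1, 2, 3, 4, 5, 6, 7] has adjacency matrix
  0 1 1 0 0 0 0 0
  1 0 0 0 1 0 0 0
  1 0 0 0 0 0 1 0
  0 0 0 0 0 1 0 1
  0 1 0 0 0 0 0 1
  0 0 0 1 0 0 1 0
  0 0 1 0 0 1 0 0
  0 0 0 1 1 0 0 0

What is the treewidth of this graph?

A width-2 tree decomposition is:
Bags: B1 = {2, 5, 6}  B2 = {0, 2, 5}  B3 = {0, 1, 5}  B4 = {1, 4, 5}  B5 = {4, 5, 7}  B6 = {3, 5, 7}
Tree: B1–B2, B2–B3, B3–B4, B4–B5, B5–B6
The largest bag has 3 vertices, giving width 2; this decomposition certifies tw(G) ≤ 2. Since 5–6–2–0–1–4–7–3–5 is a cycle in G, G is not acyclic. Forests are exactly the graphs of treewidth ≤ 1, so tw(G) ≥ 2. Combining the bounds, tw(G) = 2.

2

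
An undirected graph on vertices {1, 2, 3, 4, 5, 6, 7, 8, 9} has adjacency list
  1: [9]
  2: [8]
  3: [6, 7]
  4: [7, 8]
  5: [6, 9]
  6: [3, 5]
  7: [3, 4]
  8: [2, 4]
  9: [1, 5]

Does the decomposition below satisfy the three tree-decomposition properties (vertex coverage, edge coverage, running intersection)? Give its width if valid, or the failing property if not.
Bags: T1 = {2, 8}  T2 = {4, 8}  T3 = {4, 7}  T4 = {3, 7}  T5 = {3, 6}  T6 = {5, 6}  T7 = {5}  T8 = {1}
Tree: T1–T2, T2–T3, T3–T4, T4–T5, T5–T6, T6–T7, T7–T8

A tree decomposition must satisfy three properties: every vertex lies in some bag; for every edge, both endpoints lie together in some bag; and for every vertex, the bags containing it form a connected subtree. Here vertex 9 appears in no bag, so the decomposition is invalid.

No — vertex 9 appears in no bag.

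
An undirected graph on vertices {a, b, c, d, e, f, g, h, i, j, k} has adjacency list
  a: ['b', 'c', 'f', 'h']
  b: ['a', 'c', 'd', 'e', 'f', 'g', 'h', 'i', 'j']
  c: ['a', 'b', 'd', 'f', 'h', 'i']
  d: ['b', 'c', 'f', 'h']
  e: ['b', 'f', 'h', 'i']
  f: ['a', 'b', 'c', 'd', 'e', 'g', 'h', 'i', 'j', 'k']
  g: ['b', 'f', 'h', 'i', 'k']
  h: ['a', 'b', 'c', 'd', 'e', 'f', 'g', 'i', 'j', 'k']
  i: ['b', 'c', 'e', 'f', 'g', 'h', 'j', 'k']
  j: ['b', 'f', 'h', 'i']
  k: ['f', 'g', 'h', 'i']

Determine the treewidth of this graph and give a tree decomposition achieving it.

Treewidth 4.
Bags: B1 = {b, c, f, h, i}  B2 = {b, c, d, f, h}  B3 = {b, e, f, h, i}  B4 = {a, b, c, f, h}  B5 = {b, f, g, h, i}  B6 = {b, f, h, i, j}  B7 = {f, g, h, i, k}
Tree: B1–B2, B1–B3, B2–B4, B1–B5, B5–B6, B5–B7

The largest bag has 5 vertices, giving width 4; this decomposition certifies tw(G) ≤ 4. For the lower bound, the 5 vertices {f, g, h, i, k} are pairwise adjacent, and any tree decomposition puts a clique entirely inside one bag — forcing width ≥ 4. Therefore the treewidth is 4.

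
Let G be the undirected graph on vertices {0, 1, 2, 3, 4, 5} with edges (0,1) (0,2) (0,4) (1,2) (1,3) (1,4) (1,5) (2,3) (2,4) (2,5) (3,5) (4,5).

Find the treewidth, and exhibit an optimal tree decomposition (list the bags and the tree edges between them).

Treewidth 3.
One such decomposition:
Bags: B1 = {1, 2, 3, 5}  B2 = {1, 2, 4, 5}  B3 = {0, 1, 2, 4}
Tree: B1–B2, B2–B3

Each bag holds 4 vertices, so the decomposition has width 3, which upper-bounds the treewidth. Conversely, {1, 2, 3, 5} is a clique of size 4, and the vertices of any clique must share a bag in every tree decomposition; so some bag has ≥ 4 vertices and tw(G) ≥ 3. The upper and lower bounds meet at 3, so that is the treewidth.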